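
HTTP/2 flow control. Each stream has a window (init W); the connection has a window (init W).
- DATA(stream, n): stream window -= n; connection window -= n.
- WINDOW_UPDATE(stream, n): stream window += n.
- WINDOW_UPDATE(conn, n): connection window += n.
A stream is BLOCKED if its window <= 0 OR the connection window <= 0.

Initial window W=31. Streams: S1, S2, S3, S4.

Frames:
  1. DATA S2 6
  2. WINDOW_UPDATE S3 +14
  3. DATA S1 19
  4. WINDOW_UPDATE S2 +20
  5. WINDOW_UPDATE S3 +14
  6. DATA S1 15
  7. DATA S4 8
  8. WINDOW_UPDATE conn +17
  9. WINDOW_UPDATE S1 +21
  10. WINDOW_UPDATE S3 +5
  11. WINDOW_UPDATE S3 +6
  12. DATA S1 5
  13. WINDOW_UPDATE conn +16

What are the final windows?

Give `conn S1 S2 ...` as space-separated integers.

Op 1: conn=25 S1=31 S2=25 S3=31 S4=31 blocked=[]
Op 2: conn=25 S1=31 S2=25 S3=45 S4=31 blocked=[]
Op 3: conn=6 S1=12 S2=25 S3=45 S4=31 blocked=[]
Op 4: conn=6 S1=12 S2=45 S3=45 S4=31 blocked=[]
Op 5: conn=6 S1=12 S2=45 S3=59 S4=31 blocked=[]
Op 6: conn=-9 S1=-3 S2=45 S3=59 S4=31 blocked=[1, 2, 3, 4]
Op 7: conn=-17 S1=-3 S2=45 S3=59 S4=23 blocked=[1, 2, 3, 4]
Op 8: conn=0 S1=-3 S2=45 S3=59 S4=23 blocked=[1, 2, 3, 4]
Op 9: conn=0 S1=18 S2=45 S3=59 S4=23 blocked=[1, 2, 3, 4]
Op 10: conn=0 S1=18 S2=45 S3=64 S4=23 blocked=[1, 2, 3, 4]
Op 11: conn=0 S1=18 S2=45 S3=70 S4=23 blocked=[1, 2, 3, 4]
Op 12: conn=-5 S1=13 S2=45 S3=70 S4=23 blocked=[1, 2, 3, 4]
Op 13: conn=11 S1=13 S2=45 S3=70 S4=23 blocked=[]

Answer: 11 13 45 70 23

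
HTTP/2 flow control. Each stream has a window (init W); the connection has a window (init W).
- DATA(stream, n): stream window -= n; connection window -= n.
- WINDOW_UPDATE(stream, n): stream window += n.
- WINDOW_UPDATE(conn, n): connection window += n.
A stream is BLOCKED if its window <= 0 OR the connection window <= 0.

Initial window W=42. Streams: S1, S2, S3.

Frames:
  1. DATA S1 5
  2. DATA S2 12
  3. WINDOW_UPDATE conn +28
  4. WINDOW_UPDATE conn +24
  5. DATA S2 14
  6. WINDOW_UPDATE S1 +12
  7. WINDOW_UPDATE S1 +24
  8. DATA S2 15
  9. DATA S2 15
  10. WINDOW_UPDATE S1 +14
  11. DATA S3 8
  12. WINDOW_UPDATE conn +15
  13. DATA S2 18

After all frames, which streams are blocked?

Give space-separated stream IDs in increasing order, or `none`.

Op 1: conn=37 S1=37 S2=42 S3=42 blocked=[]
Op 2: conn=25 S1=37 S2=30 S3=42 blocked=[]
Op 3: conn=53 S1=37 S2=30 S3=42 blocked=[]
Op 4: conn=77 S1=37 S2=30 S3=42 blocked=[]
Op 5: conn=63 S1=37 S2=16 S3=42 blocked=[]
Op 6: conn=63 S1=49 S2=16 S3=42 blocked=[]
Op 7: conn=63 S1=73 S2=16 S3=42 blocked=[]
Op 8: conn=48 S1=73 S2=1 S3=42 blocked=[]
Op 9: conn=33 S1=73 S2=-14 S3=42 blocked=[2]
Op 10: conn=33 S1=87 S2=-14 S3=42 blocked=[2]
Op 11: conn=25 S1=87 S2=-14 S3=34 blocked=[2]
Op 12: conn=40 S1=87 S2=-14 S3=34 blocked=[2]
Op 13: conn=22 S1=87 S2=-32 S3=34 blocked=[2]

Answer: S2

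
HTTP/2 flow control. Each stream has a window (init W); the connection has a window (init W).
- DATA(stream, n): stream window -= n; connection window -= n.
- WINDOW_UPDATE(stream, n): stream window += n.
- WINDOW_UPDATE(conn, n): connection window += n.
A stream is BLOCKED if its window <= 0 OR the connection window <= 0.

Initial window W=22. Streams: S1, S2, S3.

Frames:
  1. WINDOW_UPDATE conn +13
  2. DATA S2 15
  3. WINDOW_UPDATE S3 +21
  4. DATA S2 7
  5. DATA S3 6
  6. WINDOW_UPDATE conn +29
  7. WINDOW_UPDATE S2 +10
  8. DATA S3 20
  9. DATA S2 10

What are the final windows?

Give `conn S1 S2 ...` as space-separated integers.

Op 1: conn=35 S1=22 S2=22 S3=22 blocked=[]
Op 2: conn=20 S1=22 S2=7 S3=22 blocked=[]
Op 3: conn=20 S1=22 S2=7 S3=43 blocked=[]
Op 4: conn=13 S1=22 S2=0 S3=43 blocked=[2]
Op 5: conn=7 S1=22 S2=0 S3=37 blocked=[2]
Op 6: conn=36 S1=22 S2=0 S3=37 blocked=[2]
Op 7: conn=36 S1=22 S2=10 S3=37 blocked=[]
Op 8: conn=16 S1=22 S2=10 S3=17 blocked=[]
Op 9: conn=6 S1=22 S2=0 S3=17 blocked=[2]

Answer: 6 22 0 17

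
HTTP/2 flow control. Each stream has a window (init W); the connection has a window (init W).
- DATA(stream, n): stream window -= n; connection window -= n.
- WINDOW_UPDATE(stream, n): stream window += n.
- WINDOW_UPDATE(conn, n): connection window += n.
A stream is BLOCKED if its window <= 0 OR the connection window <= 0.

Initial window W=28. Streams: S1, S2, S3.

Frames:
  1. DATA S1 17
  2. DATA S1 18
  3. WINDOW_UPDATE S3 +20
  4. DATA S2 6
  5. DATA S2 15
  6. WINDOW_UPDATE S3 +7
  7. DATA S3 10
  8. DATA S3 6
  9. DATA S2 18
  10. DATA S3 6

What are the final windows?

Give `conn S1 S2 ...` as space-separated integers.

Answer: -68 -7 -11 33

Derivation:
Op 1: conn=11 S1=11 S2=28 S3=28 blocked=[]
Op 2: conn=-7 S1=-7 S2=28 S3=28 blocked=[1, 2, 3]
Op 3: conn=-7 S1=-7 S2=28 S3=48 blocked=[1, 2, 3]
Op 4: conn=-13 S1=-7 S2=22 S3=48 blocked=[1, 2, 3]
Op 5: conn=-28 S1=-7 S2=7 S3=48 blocked=[1, 2, 3]
Op 6: conn=-28 S1=-7 S2=7 S3=55 blocked=[1, 2, 3]
Op 7: conn=-38 S1=-7 S2=7 S3=45 blocked=[1, 2, 3]
Op 8: conn=-44 S1=-7 S2=7 S3=39 blocked=[1, 2, 3]
Op 9: conn=-62 S1=-7 S2=-11 S3=39 blocked=[1, 2, 3]
Op 10: conn=-68 S1=-7 S2=-11 S3=33 blocked=[1, 2, 3]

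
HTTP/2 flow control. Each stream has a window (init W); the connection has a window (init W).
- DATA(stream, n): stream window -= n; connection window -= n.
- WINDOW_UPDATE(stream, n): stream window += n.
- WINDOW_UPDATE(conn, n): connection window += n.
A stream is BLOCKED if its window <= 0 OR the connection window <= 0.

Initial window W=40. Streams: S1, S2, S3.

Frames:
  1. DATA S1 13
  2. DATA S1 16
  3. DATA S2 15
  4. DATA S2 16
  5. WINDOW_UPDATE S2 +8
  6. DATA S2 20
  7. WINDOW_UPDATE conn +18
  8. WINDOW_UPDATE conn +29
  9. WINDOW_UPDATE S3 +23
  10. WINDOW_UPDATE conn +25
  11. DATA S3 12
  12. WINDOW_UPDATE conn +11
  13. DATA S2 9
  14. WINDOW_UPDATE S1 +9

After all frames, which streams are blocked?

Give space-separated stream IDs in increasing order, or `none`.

Op 1: conn=27 S1=27 S2=40 S3=40 blocked=[]
Op 2: conn=11 S1=11 S2=40 S3=40 blocked=[]
Op 3: conn=-4 S1=11 S2=25 S3=40 blocked=[1, 2, 3]
Op 4: conn=-20 S1=11 S2=9 S3=40 blocked=[1, 2, 3]
Op 5: conn=-20 S1=11 S2=17 S3=40 blocked=[1, 2, 3]
Op 6: conn=-40 S1=11 S2=-3 S3=40 blocked=[1, 2, 3]
Op 7: conn=-22 S1=11 S2=-3 S3=40 blocked=[1, 2, 3]
Op 8: conn=7 S1=11 S2=-3 S3=40 blocked=[2]
Op 9: conn=7 S1=11 S2=-3 S3=63 blocked=[2]
Op 10: conn=32 S1=11 S2=-3 S3=63 blocked=[2]
Op 11: conn=20 S1=11 S2=-3 S3=51 blocked=[2]
Op 12: conn=31 S1=11 S2=-3 S3=51 blocked=[2]
Op 13: conn=22 S1=11 S2=-12 S3=51 blocked=[2]
Op 14: conn=22 S1=20 S2=-12 S3=51 blocked=[2]

Answer: S2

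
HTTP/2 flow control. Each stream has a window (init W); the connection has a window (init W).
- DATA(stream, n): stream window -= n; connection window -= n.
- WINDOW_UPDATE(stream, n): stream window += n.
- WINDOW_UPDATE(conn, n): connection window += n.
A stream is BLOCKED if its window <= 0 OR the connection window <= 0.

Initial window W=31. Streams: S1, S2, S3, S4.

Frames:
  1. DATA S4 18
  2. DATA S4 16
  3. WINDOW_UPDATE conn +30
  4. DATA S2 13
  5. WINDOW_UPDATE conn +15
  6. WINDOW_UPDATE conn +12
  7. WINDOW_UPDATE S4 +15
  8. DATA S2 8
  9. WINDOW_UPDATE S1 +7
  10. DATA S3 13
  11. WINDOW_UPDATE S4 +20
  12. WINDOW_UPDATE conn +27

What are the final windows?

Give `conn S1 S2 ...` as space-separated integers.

Op 1: conn=13 S1=31 S2=31 S3=31 S4=13 blocked=[]
Op 2: conn=-3 S1=31 S2=31 S3=31 S4=-3 blocked=[1, 2, 3, 4]
Op 3: conn=27 S1=31 S2=31 S3=31 S4=-3 blocked=[4]
Op 4: conn=14 S1=31 S2=18 S3=31 S4=-3 blocked=[4]
Op 5: conn=29 S1=31 S2=18 S3=31 S4=-3 blocked=[4]
Op 6: conn=41 S1=31 S2=18 S3=31 S4=-3 blocked=[4]
Op 7: conn=41 S1=31 S2=18 S3=31 S4=12 blocked=[]
Op 8: conn=33 S1=31 S2=10 S3=31 S4=12 blocked=[]
Op 9: conn=33 S1=38 S2=10 S3=31 S4=12 blocked=[]
Op 10: conn=20 S1=38 S2=10 S3=18 S4=12 blocked=[]
Op 11: conn=20 S1=38 S2=10 S3=18 S4=32 blocked=[]
Op 12: conn=47 S1=38 S2=10 S3=18 S4=32 blocked=[]

Answer: 47 38 10 18 32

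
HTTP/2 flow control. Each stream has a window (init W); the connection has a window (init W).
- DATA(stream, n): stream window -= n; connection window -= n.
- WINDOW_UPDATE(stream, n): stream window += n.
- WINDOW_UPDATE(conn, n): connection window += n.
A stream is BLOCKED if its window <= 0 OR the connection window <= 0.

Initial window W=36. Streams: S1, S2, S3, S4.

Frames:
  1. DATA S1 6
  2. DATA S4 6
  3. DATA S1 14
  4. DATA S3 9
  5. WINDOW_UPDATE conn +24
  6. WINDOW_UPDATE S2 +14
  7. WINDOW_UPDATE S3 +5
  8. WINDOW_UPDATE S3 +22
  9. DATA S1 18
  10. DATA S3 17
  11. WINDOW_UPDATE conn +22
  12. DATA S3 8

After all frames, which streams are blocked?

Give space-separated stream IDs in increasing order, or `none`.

Op 1: conn=30 S1=30 S2=36 S3=36 S4=36 blocked=[]
Op 2: conn=24 S1=30 S2=36 S3=36 S4=30 blocked=[]
Op 3: conn=10 S1=16 S2=36 S3=36 S4=30 blocked=[]
Op 4: conn=1 S1=16 S2=36 S3=27 S4=30 blocked=[]
Op 5: conn=25 S1=16 S2=36 S3=27 S4=30 blocked=[]
Op 6: conn=25 S1=16 S2=50 S3=27 S4=30 blocked=[]
Op 7: conn=25 S1=16 S2=50 S3=32 S4=30 blocked=[]
Op 8: conn=25 S1=16 S2=50 S3=54 S4=30 blocked=[]
Op 9: conn=7 S1=-2 S2=50 S3=54 S4=30 blocked=[1]
Op 10: conn=-10 S1=-2 S2=50 S3=37 S4=30 blocked=[1, 2, 3, 4]
Op 11: conn=12 S1=-2 S2=50 S3=37 S4=30 blocked=[1]
Op 12: conn=4 S1=-2 S2=50 S3=29 S4=30 blocked=[1]

Answer: S1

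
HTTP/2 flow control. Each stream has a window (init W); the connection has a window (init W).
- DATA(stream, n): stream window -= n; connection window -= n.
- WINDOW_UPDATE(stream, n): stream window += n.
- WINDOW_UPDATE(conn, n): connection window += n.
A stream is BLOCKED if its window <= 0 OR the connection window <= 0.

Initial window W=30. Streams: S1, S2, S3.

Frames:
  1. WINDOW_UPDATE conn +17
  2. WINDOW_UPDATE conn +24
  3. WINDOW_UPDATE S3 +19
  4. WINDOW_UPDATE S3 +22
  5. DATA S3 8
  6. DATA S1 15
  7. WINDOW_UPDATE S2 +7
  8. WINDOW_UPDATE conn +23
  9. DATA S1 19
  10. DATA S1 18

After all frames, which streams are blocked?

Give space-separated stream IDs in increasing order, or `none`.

Op 1: conn=47 S1=30 S2=30 S3=30 blocked=[]
Op 2: conn=71 S1=30 S2=30 S3=30 blocked=[]
Op 3: conn=71 S1=30 S2=30 S3=49 blocked=[]
Op 4: conn=71 S1=30 S2=30 S3=71 blocked=[]
Op 5: conn=63 S1=30 S2=30 S3=63 blocked=[]
Op 6: conn=48 S1=15 S2=30 S3=63 blocked=[]
Op 7: conn=48 S1=15 S2=37 S3=63 blocked=[]
Op 8: conn=71 S1=15 S2=37 S3=63 blocked=[]
Op 9: conn=52 S1=-4 S2=37 S3=63 blocked=[1]
Op 10: conn=34 S1=-22 S2=37 S3=63 blocked=[1]

Answer: S1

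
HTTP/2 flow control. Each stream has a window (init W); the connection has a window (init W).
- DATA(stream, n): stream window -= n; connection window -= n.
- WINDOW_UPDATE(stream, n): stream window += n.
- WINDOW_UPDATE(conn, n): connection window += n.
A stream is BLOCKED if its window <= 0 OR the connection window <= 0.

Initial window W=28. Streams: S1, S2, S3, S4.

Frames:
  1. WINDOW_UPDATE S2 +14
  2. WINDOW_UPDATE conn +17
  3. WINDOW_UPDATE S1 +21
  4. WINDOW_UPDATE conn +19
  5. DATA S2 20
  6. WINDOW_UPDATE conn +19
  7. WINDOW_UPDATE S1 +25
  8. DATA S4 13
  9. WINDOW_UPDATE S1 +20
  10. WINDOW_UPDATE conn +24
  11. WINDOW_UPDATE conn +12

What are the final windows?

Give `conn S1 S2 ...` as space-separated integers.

Answer: 86 94 22 28 15

Derivation:
Op 1: conn=28 S1=28 S2=42 S3=28 S4=28 blocked=[]
Op 2: conn=45 S1=28 S2=42 S3=28 S4=28 blocked=[]
Op 3: conn=45 S1=49 S2=42 S3=28 S4=28 blocked=[]
Op 4: conn=64 S1=49 S2=42 S3=28 S4=28 blocked=[]
Op 5: conn=44 S1=49 S2=22 S3=28 S4=28 blocked=[]
Op 6: conn=63 S1=49 S2=22 S3=28 S4=28 blocked=[]
Op 7: conn=63 S1=74 S2=22 S3=28 S4=28 blocked=[]
Op 8: conn=50 S1=74 S2=22 S3=28 S4=15 blocked=[]
Op 9: conn=50 S1=94 S2=22 S3=28 S4=15 blocked=[]
Op 10: conn=74 S1=94 S2=22 S3=28 S4=15 blocked=[]
Op 11: conn=86 S1=94 S2=22 S3=28 S4=15 blocked=[]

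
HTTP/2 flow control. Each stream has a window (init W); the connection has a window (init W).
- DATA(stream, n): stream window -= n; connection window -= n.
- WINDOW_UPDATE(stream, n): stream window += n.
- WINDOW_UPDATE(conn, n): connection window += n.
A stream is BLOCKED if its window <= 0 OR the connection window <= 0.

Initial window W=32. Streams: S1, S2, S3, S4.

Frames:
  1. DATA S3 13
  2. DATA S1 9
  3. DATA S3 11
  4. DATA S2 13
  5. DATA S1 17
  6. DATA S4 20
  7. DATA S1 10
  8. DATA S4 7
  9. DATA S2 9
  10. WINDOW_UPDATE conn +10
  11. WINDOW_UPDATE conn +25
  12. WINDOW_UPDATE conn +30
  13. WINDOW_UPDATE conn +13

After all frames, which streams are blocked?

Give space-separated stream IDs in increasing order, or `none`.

Op 1: conn=19 S1=32 S2=32 S3=19 S4=32 blocked=[]
Op 2: conn=10 S1=23 S2=32 S3=19 S4=32 blocked=[]
Op 3: conn=-1 S1=23 S2=32 S3=8 S4=32 blocked=[1, 2, 3, 4]
Op 4: conn=-14 S1=23 S2=19 S3=8 S4=32 blocked=[1, 2, 3, 4]
Op 5: conn=-31 S1=6 S2=19 S3=8 S4=32 blocked=[1, 2, 3, 4]
Op 6: conn=-51 S1=6 S2=19 S3=8 S4=12 blocked=[1, 2, 3, 4]
Op 7: conn=-61 S1=-4 S2=19 S3=8 S4=12 blocked=[1, 2, 3, 4]
Op 8: conn=-68 S1=-4 S2=19 S3=8 S4=5 blocked=[1, 2, 3, 4]
Op 9: conn=-77 S1=-4 S2=10 S3=8 S4=5 blocked=[1, 2, 3, 4]
Op 10: conn=-67 S1=-4 S2=10 S3=8 S4=5 blocked=[1, 2, 3, 4]
Op 11: conn=-42 S1=-4 S2=10 S3=8 S4=5 blocked=[1, 2, 3, 4]
Op 12: conn=-12 S1=-4 S2=10 S3=8 S4=5 blocked=[1, 2, 3, 4]
Op 13: conn=1 S1=-4 S2=10 S3=8 S4=5 blocked=[1]

Answer: S1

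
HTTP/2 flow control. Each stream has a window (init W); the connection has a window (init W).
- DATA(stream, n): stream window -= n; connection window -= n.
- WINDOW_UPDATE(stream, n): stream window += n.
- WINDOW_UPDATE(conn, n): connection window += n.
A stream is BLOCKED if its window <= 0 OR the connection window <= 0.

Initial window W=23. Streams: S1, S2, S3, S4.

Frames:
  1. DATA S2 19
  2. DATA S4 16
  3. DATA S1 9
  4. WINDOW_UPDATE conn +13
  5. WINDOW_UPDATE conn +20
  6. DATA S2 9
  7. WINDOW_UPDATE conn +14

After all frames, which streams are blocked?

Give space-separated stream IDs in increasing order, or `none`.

Op 1: conn=4 S1=23 S2=4 S3=23 S4=23 blocked=[]
Op 2: conn=-12 S1=23 S2=4 S3=23 S4=7 blocked=[1, 2, 3, 4]
Op 3: conn=-21 S1=14 S2=4 S3=23 S4=7 blocked=[1, 2, 3, 4]
Op 4: conn=-8 S1=14 S2=4 S3=23 S4=7 blocked=[1, 2, 3, 4]
Op 5: conn=12 S1=14 S2=4 S3=23 S4=7 blocked=[]
Op 6: conn=3 S1=14 S2=-5 S3=23 S4=7 blocked=[2]
Op 7: conn=17 S1=14 S2=-5 S3=23 S4=7 blocked=[2]

Answer: S2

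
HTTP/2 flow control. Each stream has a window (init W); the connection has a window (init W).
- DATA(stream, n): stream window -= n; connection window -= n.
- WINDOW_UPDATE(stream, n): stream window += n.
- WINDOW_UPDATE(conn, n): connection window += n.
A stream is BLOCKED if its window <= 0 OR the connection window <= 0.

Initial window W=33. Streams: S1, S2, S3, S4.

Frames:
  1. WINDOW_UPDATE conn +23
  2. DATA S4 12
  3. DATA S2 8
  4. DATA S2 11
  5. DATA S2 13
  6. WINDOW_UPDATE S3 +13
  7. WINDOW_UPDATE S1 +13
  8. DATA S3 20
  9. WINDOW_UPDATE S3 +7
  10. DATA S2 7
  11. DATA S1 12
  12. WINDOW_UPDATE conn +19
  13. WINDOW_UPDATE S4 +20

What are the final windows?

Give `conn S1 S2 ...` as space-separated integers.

Op 1: conn=56 S1=33 S2=33 S3=33 S4=33 blocked=[]
Op 2: conn=44 S1=33 S2=33 S3=33 S4=21 blocked=[]
Op 3: conn=36 S1=33 S2=25 S3=33 S4=21 blocked=[]
Op 4: conn=25 S1=33 S2=14 S3=33 S4=21 blocked=[]
Op 5: conn=12 S1=33 S2=1 S3=33 S4=21 blocked=[]
Op 6: conn=12 S1=33 S2=1 S3=46 S4=21 blocked=[]
Op 7: conn=12 S1=46 S2=1 S3=46 S4=21 blocked=[]
Op 8: conn=-8 S1=46 S2=1 S3=26 S4=21 blocked=[1, 2, 3, 4]
Op 9: conn=-8 S1=46 S2=1 S3=33 S4=21 blocked=[1, 2, 3, 4]
Op 10: conn=-15 S1=46 S2=-6 S3=33 S4=21 blocked=[1, 2, 3, 4]
Op 11: conn=-27 S1=34 S2=-6 S3=33 S4=21 blocked=[1, 2, 3, 4]
Op 12: conn=-8 S1=34 S2=-6 S3=33 S4=21 blocked=[1, 2, 3, 4]
Op 13: conn=-8 S1=34 S2=-6 S3=33 S4=41 blocked=[1, 2, 3, 4]

Answer: -8 34 -6 33 41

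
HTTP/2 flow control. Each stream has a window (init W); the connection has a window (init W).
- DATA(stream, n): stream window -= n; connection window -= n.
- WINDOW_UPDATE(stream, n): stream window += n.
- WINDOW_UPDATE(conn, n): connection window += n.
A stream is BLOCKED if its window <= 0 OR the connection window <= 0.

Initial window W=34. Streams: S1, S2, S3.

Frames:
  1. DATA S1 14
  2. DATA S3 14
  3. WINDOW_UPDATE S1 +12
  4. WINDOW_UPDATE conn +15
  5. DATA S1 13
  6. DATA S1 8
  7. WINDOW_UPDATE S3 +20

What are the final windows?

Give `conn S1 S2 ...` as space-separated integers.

Op 1: conn=20 S1=20 S2=34 S3=34 blocked=[]
Op 2: conn=6 S1=20 S2=34 S3=20 blocked=[]
Op 3: conn=6 S1=32 S2=34 S3=20 blocked=[]
Op 4: conn=21 S1=32 S2=34 S3=20 blocked=[]
Op 5: conn=8 S1=19 S2=34 S3=20 blocked=[]
Op 6: conn=0 S1=11 S2=34 S3=20 blocked=[1, 2, 3]
Op 7: conn=0 S1=11 S2=34 S3=40 blocked=[1, 2, 3]

Answer: 0 11 34 40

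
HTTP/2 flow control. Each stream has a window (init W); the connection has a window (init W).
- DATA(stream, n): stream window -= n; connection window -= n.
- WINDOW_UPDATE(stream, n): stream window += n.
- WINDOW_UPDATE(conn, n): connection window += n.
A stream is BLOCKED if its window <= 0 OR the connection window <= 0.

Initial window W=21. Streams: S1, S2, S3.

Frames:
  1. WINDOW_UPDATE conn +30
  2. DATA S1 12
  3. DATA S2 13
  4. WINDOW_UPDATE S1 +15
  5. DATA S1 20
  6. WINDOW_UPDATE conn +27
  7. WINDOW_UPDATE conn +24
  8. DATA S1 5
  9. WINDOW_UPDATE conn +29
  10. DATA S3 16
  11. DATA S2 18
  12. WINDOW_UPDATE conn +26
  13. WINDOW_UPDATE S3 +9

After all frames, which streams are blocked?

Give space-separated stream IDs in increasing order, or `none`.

Answer: S1 S2

Derivation:
Op 1: conn=51 S1=21 S2=21 S3=21 blocked=[]
Op 2: conn=39 S1=9 S2=21 S3=21 blocked=[]
Op 3: conn=26 S1=9 S2=8 S3=21 blocked=[]
Op 4: conn=26 S1=24 S2=8 S3=21 blocked=[]
Op 5: conn=6 S1=4 S2=8 S3=21 blocked=[]
Op 6: conn=33 S1=4 S2=8 S3=21 blocked=[]
Op 7: conn=57 S1=4 S2=8 S3=21 blocked=[]
Op 8: conn=52 S1=-1 S2=8 S3=21 blocked=[1]
Op 9: conn=81 S1=-1 S2=8 S3=21 blocked=[1]
Op 10: conn=65 S1=-1 S2=8 S3=5 blocked=[1]
Op 11: conn=47 S1=-1 S2=-10 S3=5 blocked=[1, 2]
Op 12: conn=73 S1=-1 S2=-10 S3=5 blocked=[1, 2]
Op 13: conn=73 S1=-1 S2=-10 S3=14 blocked=[1, 2]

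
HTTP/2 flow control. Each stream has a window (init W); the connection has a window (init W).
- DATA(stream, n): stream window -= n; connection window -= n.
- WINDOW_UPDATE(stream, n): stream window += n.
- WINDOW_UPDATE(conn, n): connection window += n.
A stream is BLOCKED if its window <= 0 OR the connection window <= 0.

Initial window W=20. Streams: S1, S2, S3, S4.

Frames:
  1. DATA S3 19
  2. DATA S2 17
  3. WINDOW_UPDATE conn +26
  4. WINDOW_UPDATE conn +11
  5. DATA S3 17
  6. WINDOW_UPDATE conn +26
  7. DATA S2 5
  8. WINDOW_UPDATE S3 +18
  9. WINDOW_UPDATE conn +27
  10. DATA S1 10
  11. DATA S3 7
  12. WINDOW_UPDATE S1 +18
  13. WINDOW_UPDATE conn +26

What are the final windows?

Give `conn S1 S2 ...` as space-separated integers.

Op 1: conn=1 S1=20 S2=20 S3=1 S4=20 blocked=[]
Op 2: conn=-16 S1=20 S2=3 S3=1 S4=20 blocked=[1, 2, 3, 4]
Op 3: conn=10 S1=20 S2=3 S3=1 S4=20 blocked=[]
Op 4: conn=21 S1=20 S2=3 S3=1 S4=20 blocked=[]
Op 5: conn=4 S1=20 S2=3 S3=-16 S4=20 blocked=[3]
Op 6: conn=30 S1=20 S2=3 S3=-16 S4=20 blocked=[3]
Op 7: conn=25 S1=20 S2=-2 S3=-16 S4=20 blocked=[2, 3]
Op 8: conn=25 S1=20 S2=-2 S3=2 S4=20 blocked=[2]
Op 9: conn=52 S1=20 S2=-2 S3=2 S4=20 blocked=[2]
Op 10: conn=42 S1=10 S2=-2 S3=2 S4=20 blocked=[2]
Op 11: conn=35 S1=10 S2=-2 S3=-5 S4=20 blocked=[2, 3]
Op 12: conn=35 S1=28 S2=-2 S3=-5 S4=20 blocked=[2, 3]
Op 13: conn=61 S1=28 S2=-2 S3=-5 S4=20 blocked=[2, 3]

Answer: 61 28 -2 -5 20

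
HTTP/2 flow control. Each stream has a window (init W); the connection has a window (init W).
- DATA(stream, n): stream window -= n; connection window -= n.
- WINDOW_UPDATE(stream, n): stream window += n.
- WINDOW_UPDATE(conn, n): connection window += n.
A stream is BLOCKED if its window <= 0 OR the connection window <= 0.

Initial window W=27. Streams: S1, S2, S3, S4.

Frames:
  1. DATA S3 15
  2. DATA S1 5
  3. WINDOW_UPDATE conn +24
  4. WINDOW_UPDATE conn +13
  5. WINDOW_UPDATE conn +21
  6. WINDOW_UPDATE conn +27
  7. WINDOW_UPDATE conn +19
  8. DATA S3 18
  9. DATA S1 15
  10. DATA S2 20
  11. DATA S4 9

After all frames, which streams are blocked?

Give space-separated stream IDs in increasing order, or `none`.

Op 1: conn=12 S1=27 S2=27 S3=12 S4=27 blocked=[]
Op 2: conn=7 S1=22 S2=27 S3=12 S4=27 blocked=[]
Op 3: conn=31 S1=22 S2=27 S3=12 S4=27 blocked=[]
Op 4: conn=44 S1=22 S2=27 S3=12 S4=27 blocked=[]
Op 5: conn=65 S1=22 S2=27 S3=12 S4=27 blocked=[]
Op 6: conn=92 S1=22 S2=27 S3=12 S4=27 blocked=[]
Op 7: conn=111 S1=22 S2=27 S3=12 S4=27 blocked=[]
Op 8: conn=93 S1=22 S2=27 S3=-6 S4=27 blocked=[3]
Op 9: conn=78 S1=7 S2=27 S3=-6 S4=27 blocked=[3]
Op 10: conn=58 S1=7 S2=7 S3=-6 S4=27 blocked=[3]
Op 11: conn=49 S1=7 S2=7 S3=-6 S4=18 blocked=[3]

Answer: S3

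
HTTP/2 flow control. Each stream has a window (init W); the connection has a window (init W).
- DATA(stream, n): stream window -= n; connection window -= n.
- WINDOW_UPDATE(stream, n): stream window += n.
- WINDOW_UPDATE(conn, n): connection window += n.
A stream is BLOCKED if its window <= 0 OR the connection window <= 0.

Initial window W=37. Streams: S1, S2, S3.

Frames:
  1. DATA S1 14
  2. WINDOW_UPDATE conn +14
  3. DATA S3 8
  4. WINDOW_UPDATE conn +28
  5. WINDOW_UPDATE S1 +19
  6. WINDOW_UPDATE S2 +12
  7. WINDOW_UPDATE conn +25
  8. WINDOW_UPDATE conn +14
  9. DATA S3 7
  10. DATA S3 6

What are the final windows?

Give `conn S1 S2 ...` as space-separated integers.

Op 1: conn=23 S1=23 S2=37 S3=37 blocked=[]
Op 2: conn=37 S1=23 S2=37 S3=37 blocked=[]
Op 3: conn=29 S1=23 S2=37 S3=29 blocked=[]
Op 4: conn=57 S1=23 S2=37 S3=29 blocked=[]
Op 5: conn=57 S1=42 S2=37 S3=29 blocked=[]
Op 6: conn=57 S1=42 S2=49 S3=29 blocked=[]
Op 7: conn=82 S1=42 S2=49 S3=29 blocked=[]
Op 8: conn=96 S1=42 S2=49 S3=29 blocked=[]
Op 9: conn=89 S1=42 S2=49 S3=22 blocked=[]
Op 10: conn=83 S1=42 S2=49 S3=16 blocked=[]

Answer: 83 42 49 16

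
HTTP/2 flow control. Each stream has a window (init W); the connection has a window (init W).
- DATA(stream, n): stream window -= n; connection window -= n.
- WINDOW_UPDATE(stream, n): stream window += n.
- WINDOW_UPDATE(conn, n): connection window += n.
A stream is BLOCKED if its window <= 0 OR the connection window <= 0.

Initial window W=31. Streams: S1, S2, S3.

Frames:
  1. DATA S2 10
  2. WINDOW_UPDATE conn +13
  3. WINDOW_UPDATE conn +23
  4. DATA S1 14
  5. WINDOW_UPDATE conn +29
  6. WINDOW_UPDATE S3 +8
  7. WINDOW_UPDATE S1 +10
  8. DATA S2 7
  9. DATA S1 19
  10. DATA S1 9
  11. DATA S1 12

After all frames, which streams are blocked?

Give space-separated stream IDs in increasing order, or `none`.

Answer: S1

Derivation:
Op 1: conn=21 S1=31 S2=21 S3=31 blocked=[]
Op 2: conn=34 S1=31 S2=21 S3=31 blocked=[]
Op 3: conn=57 S1=31 S2=21 S3=31 blocked=[]
Op 4: conn=43 S1=17 S2=21 S3=31 blocked=[]
Op 5: conn=72 S1=17 S2=21 S3=31 blocked=[]
Op 6: conn=72 S1=17 S2=21 S3=39 blocked=[]
Op 7: conn=72 S1=27 S2=21 S3=39 blocked=[]
Op 8: conn=65 S1=27 S2=14 S3=39 blocked=[]
Op 9: conn=46 S1=8 S2=14 S3=39 blocked=[]
Op 10: conn=37 S1=-1 S2=14 S3=39 blocked=[1]
Op 11: conn=25 S1=-13 S2=14 S3=39 blocked=[1]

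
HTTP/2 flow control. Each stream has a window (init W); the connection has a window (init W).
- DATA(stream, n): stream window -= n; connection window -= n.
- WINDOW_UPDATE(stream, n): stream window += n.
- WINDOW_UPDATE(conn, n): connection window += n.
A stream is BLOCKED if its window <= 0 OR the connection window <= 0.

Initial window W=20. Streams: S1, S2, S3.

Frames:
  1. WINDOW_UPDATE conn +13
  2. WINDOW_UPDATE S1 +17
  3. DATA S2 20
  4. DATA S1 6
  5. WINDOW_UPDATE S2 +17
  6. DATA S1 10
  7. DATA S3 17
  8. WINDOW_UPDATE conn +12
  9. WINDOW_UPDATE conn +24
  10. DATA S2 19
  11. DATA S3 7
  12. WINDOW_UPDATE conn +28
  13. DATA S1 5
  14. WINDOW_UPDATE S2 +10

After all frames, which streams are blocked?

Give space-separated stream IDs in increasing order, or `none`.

Answer: S3

Derivation:
Op 1: conn=33 S1=20 S2=20 S3=20 blocked=[]
Op 2: conn=33 S1=37 S2=20 S3=20 blocked=[]
Op 3: conn=13 S1=37 S2=0 S3=20 blocked=[2]
Op 4: conn=7 S1=31 S2=0 S3=20 blocked=[2]
Op 5: conn=7 S1=31 S2=17 S3=20 blocked=[]
Op 6: conn=-3 S1=21 S2=17 S3=20 blocked=[1, 2, 3]
Op 7: conn=-20 S1=21 S2=17 S3=3 blocked=[1, 2, 3]
Op 8: conn=-8 S1=21 S2=17 S3=3 blocked=[1, 2, 3]
Op 9: conn=16 S1=21 S2=17 S3=3 blocked=[]
Op 10: conn=-3 S1=21 S2=-2 S3=3 blocked=[1, 2, 3]
Op 11: conn=-10 S1=21 S2=-2 S3=-4 blocked=[1, 2, 3]
Op 12: conn=18 S1=21 S2=-2 S3=-4 blocked=[2, 3]
Op 13: conn=13 S1=16 S2=-2 S3=-4 blocked=[2, 3]
Op 14: conn=13 S1=16 S2=8 S3=-4 blocked=[3]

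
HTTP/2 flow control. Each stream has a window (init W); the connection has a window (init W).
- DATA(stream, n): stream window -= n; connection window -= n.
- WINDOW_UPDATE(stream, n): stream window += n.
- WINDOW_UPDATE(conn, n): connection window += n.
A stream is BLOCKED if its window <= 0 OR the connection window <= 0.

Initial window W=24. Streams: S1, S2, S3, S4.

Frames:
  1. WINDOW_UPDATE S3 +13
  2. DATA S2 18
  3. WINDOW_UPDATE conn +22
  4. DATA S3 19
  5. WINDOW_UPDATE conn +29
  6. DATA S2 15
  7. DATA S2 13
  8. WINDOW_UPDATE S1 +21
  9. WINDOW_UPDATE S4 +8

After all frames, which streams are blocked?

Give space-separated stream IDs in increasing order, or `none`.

Answer: S2

Derivation:
Op 1: conn=24 S1=24 S2=24 S3=37 S4=24 blocked=[]
Op 2: conn=6 S1=24 S2=6 S3=37 S4=24 blocked=[]
Op 3: conn=28 S1=24 S2=6 S3=37 S4=24 blocked=[]
Op 4: conn=9 S1=24 S2=6 S3=18 S4=24 blocked=[]
Op 5: conn=38 S1=24 S2=6 S3=18 S4=24 blocked=[]
Op 6: conn=23 S1=24 S2=-9 S3=18 S4=24 blocked=[2]
Op 7: conn=10 S1=24 S2=-22 S3=18 S4=24 blocked=[2]
Op 8: conn=10 S1=45 S2=-22 S3=18 S4=24 blocked=[2]
Op 9: conn=10 S1=45 S2=-22 S3=18 S4=32 blocked=[2]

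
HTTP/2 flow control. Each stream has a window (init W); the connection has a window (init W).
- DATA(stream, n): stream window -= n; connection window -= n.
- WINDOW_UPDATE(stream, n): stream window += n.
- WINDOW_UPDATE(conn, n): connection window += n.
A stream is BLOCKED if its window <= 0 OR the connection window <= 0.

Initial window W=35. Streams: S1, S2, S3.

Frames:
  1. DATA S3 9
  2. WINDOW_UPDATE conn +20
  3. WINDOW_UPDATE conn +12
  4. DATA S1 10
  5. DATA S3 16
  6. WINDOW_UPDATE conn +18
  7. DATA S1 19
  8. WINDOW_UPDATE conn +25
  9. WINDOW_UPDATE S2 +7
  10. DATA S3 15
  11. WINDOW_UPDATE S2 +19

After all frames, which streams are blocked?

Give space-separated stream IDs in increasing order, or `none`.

Answer: S3

Derivation:
Op 1: conn=26 S1=35 S2=35 S3=26 blocked=[]
Op 2: conn=46 S1=35 S2=35 S3=26 blocked=[]
Op 3: conn=58 S1=35 S2=35 S3=26 blocked=[]
Op 4: conn=48 S1=25 S2=35 S3=26 blocked=[]
Op 5: conn=32 S1=25 S2=35 S3=10 blocked=[]
Op 6: conn=50 S1=25 S2=35 S3=10 blocked=[]
Op 7: conn=31 S1=6 S2=35 S3=10 blocked=[]
Op 8: conn=56 S1=6 S2=35 S3=10 blocked=[]
Op 9: conn=56 S1=6 S2=42 S3=10 blocked=[]
Op 10: conn=41 S1=6 S2=42 S3=-5 blocked=[3]
Op 11: conn=41 S1=6 S2=61 S3=-5 blocked=[3]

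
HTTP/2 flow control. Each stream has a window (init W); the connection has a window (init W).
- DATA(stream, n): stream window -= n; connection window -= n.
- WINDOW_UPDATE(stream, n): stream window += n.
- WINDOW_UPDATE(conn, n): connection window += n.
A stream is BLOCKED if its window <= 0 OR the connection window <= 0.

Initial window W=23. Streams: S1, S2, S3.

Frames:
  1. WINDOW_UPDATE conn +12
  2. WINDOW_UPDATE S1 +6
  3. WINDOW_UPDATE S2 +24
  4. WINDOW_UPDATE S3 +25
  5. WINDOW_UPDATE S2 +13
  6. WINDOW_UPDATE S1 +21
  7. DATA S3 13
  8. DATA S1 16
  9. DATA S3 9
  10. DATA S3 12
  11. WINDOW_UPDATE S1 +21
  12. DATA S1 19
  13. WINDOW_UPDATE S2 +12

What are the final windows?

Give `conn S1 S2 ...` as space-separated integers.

Answer: -34 36 72 14

Derivation:
Op 1: conn=35 S1=23 S2=23 S3=23 blocked=[]
Op 2: conn=35 S1=29 S2=23 S3=23 blocked=[]
Op 3: conn=35 S1=29 S2=47 S3=23 blocked=[]
Op 4: conn=35 S1=29 S2=47 S3=48 blocked=[]
Op 5: conn=35 S1=29 S2=60 S3=48 blocked=[]
Op 6: conn=35 S1=50 S2=60 S3=48 blocked=[]
Op 7: conn=22 S1=50 S2=60 S3=35 blocked=[]
Op 8: conn=6 S1=34 S2=60 S3=35 blocked=[]
Op 9: conn=-3 S1=34 S2=60 S3=26 blocked=[1, 2, 3]
Op 10: conn=-15 S1=34 S2=60 S3=14 blocked=[1, 2, 3]
Op 11: conn=-15 S1=55 S2=60 S3=14 blocked=[1, 2, 3]
Op 12: conn=-34 S1=36 S2=60 S3=14 blocked=[1, 2, 3]
Op 13: conn=-34 S1=36 S2=72 S3=14 blocked=[1, 2, 3]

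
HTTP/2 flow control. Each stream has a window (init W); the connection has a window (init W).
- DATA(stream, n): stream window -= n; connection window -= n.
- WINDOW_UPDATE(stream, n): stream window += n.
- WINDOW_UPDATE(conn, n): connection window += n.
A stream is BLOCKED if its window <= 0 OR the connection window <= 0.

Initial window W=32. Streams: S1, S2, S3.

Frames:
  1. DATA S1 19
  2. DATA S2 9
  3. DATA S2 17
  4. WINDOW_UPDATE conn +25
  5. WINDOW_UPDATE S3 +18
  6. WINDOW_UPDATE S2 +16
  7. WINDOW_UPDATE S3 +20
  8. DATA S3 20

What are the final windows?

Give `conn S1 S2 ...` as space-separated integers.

Op 1: conn=13 S1=13 S2=32 S3=32 blocked=[]
Op 2: conn=4 S1=13 S2=23 S3=32 blocked=[]
Op 3: conn=-13 S1=13 S2=6 S3=32 blocked=[1, 2, 3]
Op 4: conn=12 S1=13 S2=6 S3=32 blocked=[]
Op 5: conn=12 S1=13 S2=6 S3=50 blocked=[]
Op 6: conn=12 S1=13 S2=22 S3=50 blocked=[]
Op 7: conn=12 S1=13 S2=22 S3=70 blocked=[]
Op 8: conn=-8 S1=13 S2=22 S3=50 blocked=[1, 2, 3]

Answer: -8 13 22 50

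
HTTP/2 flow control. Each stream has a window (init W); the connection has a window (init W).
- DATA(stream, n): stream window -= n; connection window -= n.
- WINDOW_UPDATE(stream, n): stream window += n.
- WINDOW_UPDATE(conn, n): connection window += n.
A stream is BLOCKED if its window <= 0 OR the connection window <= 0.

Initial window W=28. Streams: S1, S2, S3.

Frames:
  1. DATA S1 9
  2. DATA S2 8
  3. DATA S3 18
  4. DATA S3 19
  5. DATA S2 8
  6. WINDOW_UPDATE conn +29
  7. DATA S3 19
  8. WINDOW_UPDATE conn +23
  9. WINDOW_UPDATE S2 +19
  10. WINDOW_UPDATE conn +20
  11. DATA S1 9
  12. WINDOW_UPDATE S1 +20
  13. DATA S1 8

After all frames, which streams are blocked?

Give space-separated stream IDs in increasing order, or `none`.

Answer: S3

Derivation:
Op 1: conn=19 S1=19 S2=28 S3=28 blocked=[]
Op 2: conn=11 S1=19 S2=20 S3=28 blocked=[]
Op 3: conn=-7 S1=19 S2=20 S3=10 blocked=[1, 2, 3]
Op 4: conn=-26 S1=19 S2=20 S3=-9 blocked=[1, 2, 3]
Op 5: conn=-34 S1=19 S2=12 S3=-9 blocked=[1, 2, 3]
Op 6: conn=-5 S1=19 S2=12 S3=-9 blocked=[1, 2, 3]
Op 7: conn=-24 S1=19 S2=12 S3=-28 blocked=[1, 2, 3]
Op 8: conn=-1 S1=19 S2=12 S3=-28 blocked=[1, 2, 3]
Op 9: conn=-1 S1=19 S2=31 S3=-28 blocked=[1, 2, 3]
Op 10: conn=19 S1=19 S2=31 S3=-28 blocked=[3]
Op 11: conn=10 S1=10 S2=31 S3=-28 blocked=[3]
Op 12: conn=10 S1=30 S2=31 S3=-28 blocked=[3]
Op 13: conn=2 S1=22 S2=31 S3=-28 blocked=[3]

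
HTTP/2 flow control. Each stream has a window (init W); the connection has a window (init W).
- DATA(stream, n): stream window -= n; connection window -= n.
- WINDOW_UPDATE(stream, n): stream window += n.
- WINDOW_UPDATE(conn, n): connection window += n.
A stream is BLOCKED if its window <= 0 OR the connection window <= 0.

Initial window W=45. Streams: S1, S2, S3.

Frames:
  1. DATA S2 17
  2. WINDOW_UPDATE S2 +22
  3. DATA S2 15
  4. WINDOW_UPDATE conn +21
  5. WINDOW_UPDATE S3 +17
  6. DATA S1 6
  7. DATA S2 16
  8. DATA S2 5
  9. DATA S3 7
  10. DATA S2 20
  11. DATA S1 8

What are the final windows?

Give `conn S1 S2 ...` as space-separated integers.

Op 1: conn=28 S1=45 S2=28 S3=45 blocked=[]
Op 2: conn=28 S1=45 S2=50 S3=45 blocked=[]
Op 3: conn=13 S1=45 S2=35 S3=45 blocked=[]
Op 4: conn=34 S1=45 S2=35 S3=45 blocked=[]
Op 5: conn=34 S1=45 S2=35 S3=62 blocked=[]
Op 6: conn=28 S1=39 S2=35 S3=62 blocked=[]
Op 7: conn=12 S1=39 S2=19 S3=62 blocked=[]
Op 8: conn=7 S1=39 S2=14 S3=62 blocked=[]
Op 9: conn=0 S1=39 S2=14 S3=55 blocked=[1, 2, 3]
Op 10: conn=-20 S1=39 S2=-6 S3=55 blocked=[1, 2, 3]
Op 11: conn=-28 S1=31 S2=-6 S3=55 blocked=[1, 2, 3]

Answer: -28 31 -6 55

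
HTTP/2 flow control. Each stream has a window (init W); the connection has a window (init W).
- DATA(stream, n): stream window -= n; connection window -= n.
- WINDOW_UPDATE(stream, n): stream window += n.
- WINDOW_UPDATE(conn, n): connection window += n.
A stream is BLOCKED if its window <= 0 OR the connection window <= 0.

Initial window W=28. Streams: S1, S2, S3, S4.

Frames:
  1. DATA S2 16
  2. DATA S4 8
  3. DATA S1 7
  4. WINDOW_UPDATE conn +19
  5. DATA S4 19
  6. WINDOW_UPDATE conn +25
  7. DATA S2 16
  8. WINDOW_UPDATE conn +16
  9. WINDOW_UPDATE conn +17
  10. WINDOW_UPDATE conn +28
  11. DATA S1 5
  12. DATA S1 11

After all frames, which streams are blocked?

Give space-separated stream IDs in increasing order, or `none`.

Answer: S2

Derivation:
Op 1: conn=12 S1=28 S2=12 S3=28 S4=28 blocked=[]
Op 2: conn=4 S1=28 S2=12 S3=28 S4=20 blocked=[]
Op 3: conn=-3 S1=21 S2=12 S3=28 S4=20 blocked=[1, 2, 3, 4]
Op 4: conn=16 S1=21 S2=12 S3=28 S4=20 blocked=[]
Op 5: conn=-3 S1=21 S2=12 S3=28 S4=1 blocked=[1, 2, 3, 4]
Op 6: conn=22 S1=21 S2=12 S3=28 S4=1 blocked=[]
Op 7: conn=6 S1=21 S2=-4 S3=28 S4=1 blocked=[2]
Op 8: conn=22 S1=21 S2=-4 S3=28 S4=1 blocked=[2]
Op 9: conn=39 S1=21 S2=-4 S3=28 S4=1 blocked=[2]
Op 10: conn=67 S1=21 S2=-4 S3=28 S4=1 blocked=[2]
Op 11: conn=62 S1=16 S2=-4 S3=28 S4=1 blocked=[2]
Op 12: conn=51 S1=5 S2=-4 S3=28 S4=1 blocked=[2]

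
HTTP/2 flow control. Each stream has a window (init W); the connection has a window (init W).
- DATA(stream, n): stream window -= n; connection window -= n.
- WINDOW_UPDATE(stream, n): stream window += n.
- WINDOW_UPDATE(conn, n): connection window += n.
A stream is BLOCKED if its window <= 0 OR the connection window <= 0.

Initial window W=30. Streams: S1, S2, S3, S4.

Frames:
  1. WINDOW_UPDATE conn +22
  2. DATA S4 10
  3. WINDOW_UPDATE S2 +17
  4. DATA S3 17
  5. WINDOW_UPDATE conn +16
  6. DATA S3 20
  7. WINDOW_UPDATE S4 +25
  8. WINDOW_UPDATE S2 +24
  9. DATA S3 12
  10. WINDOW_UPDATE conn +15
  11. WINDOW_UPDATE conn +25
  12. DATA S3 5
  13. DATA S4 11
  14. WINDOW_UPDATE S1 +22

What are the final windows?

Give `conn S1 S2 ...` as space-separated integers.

Op 1: conn=52 S1=30 S2=30 S3=30 S4=30 blocked=[]
Op 2: conn=42 S1=30 S2=30 S3=30 S4=20 blocked=[]
Op 3: conn=42 S1=30 S2=47 S3=30 S4=20 blocked=[]
Op 4: conn=25 S1=30 S2=47 S3=13 S4=20 blocked=[]
Op 5: conn=41 S1=30 S2=47 S3=13 S4=20 blocked=[]
Op 6: conn=21 S1=30 S2=47 S3=-7 S4=20 blocked=[3]
Op 7: conn=21 S1=30 S2=47 S3=-7 S4=45 blocked=[3]
Op 8: conn=21 S1=30 S2=71 S3=-7 S4=45 blocked=[3]
Op 9: conn=9 S1=30 S2=71 S3=-19 S4=45 blocked=[3]
Op 10: conn=24 S1=30 S2=71 S3=-19 S4=45 blocked=[3]
Op 11: conn=49 S1=30 S2=71 S3=-19 S4=45 blocked=[3]
Op 12: conn=44 S1=30 S2=71 S3=-24 S4=45 blocked=[3]
Op 13: conn=33 S1=30 S2=71 S3=-24 S4=34 blocked=[3]
Op 14: conn=33 S1=52 S2=71 S3=-24 S4=34 blocked=[3]

Answer: 33 52 71 -24 34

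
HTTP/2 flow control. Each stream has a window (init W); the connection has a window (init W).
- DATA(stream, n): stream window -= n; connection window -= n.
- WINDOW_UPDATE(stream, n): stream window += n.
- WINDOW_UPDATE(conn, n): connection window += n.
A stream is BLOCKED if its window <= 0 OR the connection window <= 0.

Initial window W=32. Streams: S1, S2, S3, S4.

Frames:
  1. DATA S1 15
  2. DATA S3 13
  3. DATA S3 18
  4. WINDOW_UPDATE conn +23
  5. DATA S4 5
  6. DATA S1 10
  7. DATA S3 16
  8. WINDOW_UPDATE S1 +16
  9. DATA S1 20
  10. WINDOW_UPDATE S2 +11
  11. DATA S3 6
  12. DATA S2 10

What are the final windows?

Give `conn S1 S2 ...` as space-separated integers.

Answer: -58 3 33 -21 27

Derivation:
Op 1: conn=17 S1=17 S2=32 S3=32 S4=32 blocked=[]
Op 2: conn=4 S1=17 S2=32 S3=19 S4=32 blocked=[]
Op 3: conn=-14 S1=17 S2=32 S3=1 S4=32 blocked=[1, 2, 3, 4]
Op 4: conn=9 S1=17 S2=32 S3=1 S4=32 blocked=[]
Op 5: conn=4 S1=17 S2=32 S3=1 S4=27 blocked=[]
Op 6: conn=-6 S1=7 S2=32 S3=1 S4=27 blocked=[1, 2, 3, 4]
Op 7: conn=-22 S1=7 S2=32 S3=-15 S4=27 blocked=[1, 2, 3, 4]
Op 8: conn=-22 S1=23 S2=32 S3=-15 S4=27 blocked=[1, 2, 3, 4]
Op 9: conn=-42 S1=3 S2=32 S3=-15 S4=27 blocked=[1, 2, 3, 4]
Op 10: conn=-42 S1=3 S2=43 S3=-15 S4=27 blocked=[1, 2, 3, 4]
Op 11: conn=-48 S1=3 S2=43 S3=-21 S4=27 blocked=[1, 2, 3, 4]
Op 12: conn=-58 S1=3 S2=33 S3=-21 S4=27 blocked=[1, 2, 3, 4]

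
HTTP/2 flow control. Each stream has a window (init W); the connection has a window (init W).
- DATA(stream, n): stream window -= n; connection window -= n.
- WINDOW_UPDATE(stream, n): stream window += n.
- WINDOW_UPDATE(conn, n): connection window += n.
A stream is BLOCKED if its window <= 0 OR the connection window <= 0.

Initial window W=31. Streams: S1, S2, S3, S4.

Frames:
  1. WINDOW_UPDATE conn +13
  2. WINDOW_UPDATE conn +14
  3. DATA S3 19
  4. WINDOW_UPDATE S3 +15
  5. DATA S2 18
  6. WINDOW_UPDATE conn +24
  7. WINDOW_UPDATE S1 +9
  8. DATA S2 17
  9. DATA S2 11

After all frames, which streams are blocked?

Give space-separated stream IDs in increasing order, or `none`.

Answer: S2

Derivation:
Op 1: conn=44 S1=31 S2=31 S3=31 S4=31 blocked=[]
Op 2: conn=58 S1=31 S2=31 S3=31 S4=31 blocked=[]
Op 3: conn=39 S1=31 S2=31 S3=12 S4=31 blocked=[]
Op 4: conn=39 S1=31 S2=31 S3=27 S4=31 blocked=[]
Op 5: conn=21 S1=31 S2=13 S3=27 S4=31 blocked=[]
Op 6: conn=45 S1=31 S2=13 S3=27 S4=31 blocked=[]
Op 7: conn=45 S1=40 S2=13 S3=27 S4=31 blocked=[]
Op 8: conn=28 S1=40 S2=-4 S3=27 S4=31 blocked=[2]
Op 9: conn=17 S1=40 S2=-15 S3=27 S4=31 blocked=[2]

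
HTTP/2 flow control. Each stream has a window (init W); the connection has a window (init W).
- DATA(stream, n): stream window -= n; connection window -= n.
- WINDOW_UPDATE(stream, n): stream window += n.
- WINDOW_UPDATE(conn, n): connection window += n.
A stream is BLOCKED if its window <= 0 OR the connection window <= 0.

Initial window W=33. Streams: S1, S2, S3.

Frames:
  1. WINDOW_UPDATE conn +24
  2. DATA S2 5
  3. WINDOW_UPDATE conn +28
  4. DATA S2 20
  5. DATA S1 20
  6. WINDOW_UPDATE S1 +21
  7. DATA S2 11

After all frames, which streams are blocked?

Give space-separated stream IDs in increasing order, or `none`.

Answer: S2

Derivation:
Op 1: conn=57 S1=33 S2=33 S3=33 blocked=[]
Op 2: conn=52 S1=33 S2=28 S3=33 blocked=[]
Op 3: conn=80 S1=33 S2=28 S3=33 blocked=[]
Op 4: conn=60 S1=33 S2=8 S3=33 blocked=[]
Op 5: conn=40 S1=13 S2=8 S3=33 blocked=[]
Op 6: conn=40 S1=34 S2=8 S3=33 blocked=[]
Op 7: conn=29 S1=34 S2=-3 S3=33 blocked=[2]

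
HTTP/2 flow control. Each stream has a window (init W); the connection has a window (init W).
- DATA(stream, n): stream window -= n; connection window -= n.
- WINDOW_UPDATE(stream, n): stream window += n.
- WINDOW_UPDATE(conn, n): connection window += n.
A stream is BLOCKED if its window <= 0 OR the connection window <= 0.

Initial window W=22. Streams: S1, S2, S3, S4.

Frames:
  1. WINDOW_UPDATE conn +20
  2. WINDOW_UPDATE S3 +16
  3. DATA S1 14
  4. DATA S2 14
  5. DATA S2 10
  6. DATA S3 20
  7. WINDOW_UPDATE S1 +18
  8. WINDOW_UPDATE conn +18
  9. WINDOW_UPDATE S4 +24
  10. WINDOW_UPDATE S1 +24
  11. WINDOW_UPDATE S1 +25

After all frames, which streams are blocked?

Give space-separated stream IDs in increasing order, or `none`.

Op 1: conn=42 S1=22 S2=22 S3=22 S4=22 blocked=[]
Op 2: conn=42 S1=22 S2=22 S3=38 S4=22 blocked=[]
Op 3: conn=28 S1=8 S2=22 S3=38 S4=22 blocked=[]
Op 4: conn=14 S1=8 S2=8 S3=38 S4=22 blocked=[]
Op 5: conn=4 S1=8 S2=-2 S3=38 S4=22 blocked=[2]
Op 6: conn=-16 S1=8 S2=-2 S3=18 S4=22 blocked=[1, 2, 3, 4]
Op 7: conn=-16 S1=26 S2=-2 S3=18 S4=22 blocked=[1, 2, 3, 4]
Op 8: conn=2 S1=26 S2=-2 S3=18 S4=22 blocked=[2]
Op 9: conn=2 S1=26 S2=-2 S3=18 S4=46 blocked=[2]
Op 10: conn=2 S1=50 S2=-2 S3=18 S4=46 blocked=[2]
Op 11: conn=2 S1=75 S2=-2 S3=18 S4=46 blocked=[2]

Answer: S2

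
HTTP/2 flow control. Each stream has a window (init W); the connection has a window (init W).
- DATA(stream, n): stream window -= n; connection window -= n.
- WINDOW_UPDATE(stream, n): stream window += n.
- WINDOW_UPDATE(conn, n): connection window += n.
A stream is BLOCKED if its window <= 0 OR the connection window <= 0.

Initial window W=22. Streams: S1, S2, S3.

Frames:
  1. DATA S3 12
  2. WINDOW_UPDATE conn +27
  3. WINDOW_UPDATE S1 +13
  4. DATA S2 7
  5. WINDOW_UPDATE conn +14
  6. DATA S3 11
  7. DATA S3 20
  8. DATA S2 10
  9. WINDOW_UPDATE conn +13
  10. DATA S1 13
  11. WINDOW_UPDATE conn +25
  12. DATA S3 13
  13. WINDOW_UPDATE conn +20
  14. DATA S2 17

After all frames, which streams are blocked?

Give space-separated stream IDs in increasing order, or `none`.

Op 1: conn=10 S1=22 S2=22 S3=10 blocked=[]
Op 2: conn=37 S1=22 S2=22 S3=10 blocked=[]
Op 3: conn=37 S1=35 S2=22 S3=10 blocked=[]
Op 4: conn=30 S1=35 S2=15 S3=10 blocked=[]
Op 5: conn=44 S1=35 S2=15 S3=10 blocked=[]
Op 6: conn=33 S1=35 S2=15 S3=-1 blocked=[3]
Op 7: conn=13 S1=35 S2=15 S3=-21 blocked=[3]
Op 8: conn=3 S1=35 S2=5 S3=-21 blocked=[3]
Op 9: conn=16 S1=35 S2=5 S3=-21 blocked=[3]
Op 10: conn=3 S1=22 S2=5 S3=-21 blocked=[3]
Op 11: conn=28 S1=22 S2=5 S3=-21 blocked=[3]
Op 12: conn=15 S1=22 S2=5 S3=-34 blocked=[3]
Op 13: conn=35 S1=22 S2=5 S3=-34 blocked=[3]
Op 14: conn=18 S1=22 S2=-12 S3=-34 blocked=[2, 3]

Answer: S2 S3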